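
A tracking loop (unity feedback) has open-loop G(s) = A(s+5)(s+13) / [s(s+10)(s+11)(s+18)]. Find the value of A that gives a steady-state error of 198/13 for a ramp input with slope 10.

System type = 1 (one pole at s=0).
K_v = lim_{s→0} s·G(s) = A·5·13 / (10·11·18) = (13/396)·A.
e_ss = 10/K_v = 198/13 ⇒ K_v = 65/99 ⇒ A = (65/99)/(13/396) = 20.

20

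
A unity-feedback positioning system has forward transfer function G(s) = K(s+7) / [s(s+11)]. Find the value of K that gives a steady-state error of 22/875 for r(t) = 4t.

The open loop has one pole at the origin → type 1 system.
K_v = lim_{s→0} s·G(s) = K·7 / (11) = (7/11)·K.
e_ss = 4/K_v = 22/875 ⇒ K_v = 1750/11 ⇒ K = (1750/11)/(7/11) = 250.

250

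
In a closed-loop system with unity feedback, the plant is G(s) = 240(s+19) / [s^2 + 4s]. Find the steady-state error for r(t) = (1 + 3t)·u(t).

Lowest-order denominator term is 4s, so the open loop has 1 pole at the origin → type 1 system. By superposition:
  • 1: tracked with zero error.
  • 3t: e_ss = 3/K_v with K_v=1140 → 1/380.
Total e_ss = 1/380.

1/380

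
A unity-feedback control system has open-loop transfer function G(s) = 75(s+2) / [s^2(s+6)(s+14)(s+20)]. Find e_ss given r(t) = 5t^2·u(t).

112

The open loop has two poles at the origin → type 2 system.
K_a = lim_{s→0} s^2·G(s) = 75·2 / (6·14·20) = 5/56.
r(t) = 5t^2 gives R(s) = 10/s^3.
e_ss = 10/K_a = 10/(5/56) = 112.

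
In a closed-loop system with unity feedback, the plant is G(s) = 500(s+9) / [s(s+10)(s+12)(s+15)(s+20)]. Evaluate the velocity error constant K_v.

One free integrator in G(s): this is a type 1 system.
K_v = lim_{s→0} s·G(s) = 500·9 / (10·12·15·20) = 0.125.

0.125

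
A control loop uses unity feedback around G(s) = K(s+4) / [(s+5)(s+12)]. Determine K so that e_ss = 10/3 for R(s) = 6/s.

No free integrators in G(s): this is a type 0 system.
K_p = lim_{s→0} G(s) = K·4 / (5·12) = (1/15)·K.
e_ss = 6/(1 + K_p) = 10/3 ⇒ 1 + (1/15)·K = 1.8 ⇒ K = 12.

12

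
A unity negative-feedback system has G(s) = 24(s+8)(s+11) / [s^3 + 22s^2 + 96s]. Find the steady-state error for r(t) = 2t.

The denominator has no term below 96s — 1 pole at s=0, type 1.
K_v = lim_{s→0} s·G(s) = 24·8·11 / 96 = 22.
e_ss = 2/K_v = 2/22 = 1/11.

1/11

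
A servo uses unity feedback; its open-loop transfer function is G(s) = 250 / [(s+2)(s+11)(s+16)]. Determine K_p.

125/176

The open loop has no poles at the origin → type 0 system.
K_p = lim_{s→0} G(s) = 250 / (2·11·16) = 125/176.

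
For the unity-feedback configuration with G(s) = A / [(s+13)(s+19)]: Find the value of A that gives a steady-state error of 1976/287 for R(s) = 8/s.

No free integrators in G(s): this is a type 0 system.
K_p = lim_{s→0} G(s) = A / (13·19) = (1/247)·A.
e_ss = 8/(1 + K_p) = 1976/287 ⇒ 1 + (1/247)·A = 287/247 ⇒ A = 40.

40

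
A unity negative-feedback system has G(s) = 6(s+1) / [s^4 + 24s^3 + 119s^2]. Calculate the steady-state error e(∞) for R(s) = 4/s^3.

238/3

Factoring s^2 from the denominator leaves a polynomial with constant term 119, so the system is type 2.
K_a = lim_{s→0} s^2·G(s) = 6·1 / 119 = 6/119.
r(t) = 2t^2 gives R(s) = 4/s^3.
e_ss = 4/K_a = 4/(6/119) = 238/3.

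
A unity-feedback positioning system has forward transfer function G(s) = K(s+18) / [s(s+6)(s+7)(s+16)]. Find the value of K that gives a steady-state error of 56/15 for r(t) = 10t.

100

One free integrator in G(s): this is a type 1 system.
K_v = lim_{s→0} s·G(s) = K·18 / (6·7·16) = (3/112)·K.
e_ss = 10/K_v = 56/15 ⇒ K_v = 75/28 ⇒ K = (75/28)/(3/112) = 100.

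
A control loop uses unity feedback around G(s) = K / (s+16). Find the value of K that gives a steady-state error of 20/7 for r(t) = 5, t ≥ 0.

12

The open loop has no poles at the origin → type 0 system.
K_p = lim_{s→0} G(s) = K / (16) = 0.0625·K.
e_ss = 5/(1 + K_p) = 20/7 ⇒ 1 + 0.0625·K = 1.75 ⇒ K = 12.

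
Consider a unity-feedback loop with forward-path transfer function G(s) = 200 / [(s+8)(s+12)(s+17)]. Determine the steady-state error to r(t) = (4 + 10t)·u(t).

System type = 0 (no poles at s=0). By superposition:
  • 4: e_ss = 4/(1+K_p) with K_p=25/204 → 816/229.
  • 10t: a type-0 system cannot track it, e_ss → ∞.
The unbounded component dominates.

infinity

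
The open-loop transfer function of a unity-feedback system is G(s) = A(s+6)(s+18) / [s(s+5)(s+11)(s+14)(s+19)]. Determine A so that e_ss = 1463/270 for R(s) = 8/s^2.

200

G(s) has one factor of s in the denominator, so the system is type 1.
K_v = lim_{s→0} s·G(s) = A·6·18 / (5·11·14·19) = (54/7315)·A.
e_ss = 8/K_v = 1463/270 ⇒ K_v = 2160/1463 ⇒ A = (2160/1463)/(54/7315) = 200.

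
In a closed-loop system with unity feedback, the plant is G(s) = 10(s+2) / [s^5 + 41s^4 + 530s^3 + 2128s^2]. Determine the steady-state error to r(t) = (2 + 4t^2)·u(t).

Lowest-order denominator term is 2128s^2, so the open loop has 2 poles at the origin → type 2 system. By superposition:
  • 2: tracked with zero error.
  • 4t^2: e_ss = 8/K_a with K_a=5/532 → 851.2.
Total e_ss = 851.2.

851.2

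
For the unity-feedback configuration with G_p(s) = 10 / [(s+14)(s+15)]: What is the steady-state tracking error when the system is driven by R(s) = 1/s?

21/22

The open loop has no poles at the origin → type 0 system.
K_p = lim_{s→0} G_p(s) = 10 / (14·15) = 1/21.
e_ss = 1/(1 + K_p) = 1/(22/21) = 21/22.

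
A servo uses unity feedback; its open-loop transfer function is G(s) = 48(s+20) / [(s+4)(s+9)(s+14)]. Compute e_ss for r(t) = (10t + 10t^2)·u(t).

infinity

System type = 0 (no poles at s=0). Taking each input component in turn:
  • 10t: a type-0 system cannot track it, e_ss → ∞.
  • 10t^2: a type-0 system cannot track it, e_ss → ∞.
The unbounded component dominates.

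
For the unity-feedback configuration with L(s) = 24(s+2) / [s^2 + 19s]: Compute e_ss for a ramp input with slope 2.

Lowest-order denominator term is 19s, so the open loop has 1 pole at the origin → type 1 system.
K_v = lim_{s→0} s·L(s) = 24·2 / 19 = 48/19.
e_ss = 2/K_v = 2/(48/19) = 19/24.

19/24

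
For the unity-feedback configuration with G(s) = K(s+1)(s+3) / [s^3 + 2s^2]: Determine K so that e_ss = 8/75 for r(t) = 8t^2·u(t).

Factoring s^2 from the denominator leaves a polynomial with constant term 2, so the system is type 2.
K_a = lim_{s→0} s^2·G(s) = K·1·3 / 2 = 1.5·K.
e_ss = 16/K_a = 8/75 ⇒ K_a = 150 ⇒ K = 150/1.5 = 100.

100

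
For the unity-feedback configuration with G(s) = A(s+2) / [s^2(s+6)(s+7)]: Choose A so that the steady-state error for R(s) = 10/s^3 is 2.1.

G(s) has two factors of s in the denominator, so the system is type 2.
K_a = lim_{s→0} s^2·G(s) = A·2 / (6·7) = (1/21)·A.
e_ss = 10/K_a = 2.1 ⇒ K_a = 100/21 ⇒ A = (100/21)/(1/21) = 100.

100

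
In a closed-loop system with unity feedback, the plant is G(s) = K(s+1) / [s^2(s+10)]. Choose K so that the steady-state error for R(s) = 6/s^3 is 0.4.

150

G(s) has two factors of s in the denominator, so the system is type 2.
K_a = lim_{s→0} s^2·G(s) = K·1 / (10) = 0.1·K.
e_ss = 6/K_a = 0.4 ⇒ K_a = 15 ⇒ K = 15/0.1 = 150.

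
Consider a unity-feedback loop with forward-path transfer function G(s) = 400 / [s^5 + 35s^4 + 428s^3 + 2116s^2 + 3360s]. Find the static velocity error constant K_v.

Factoring s from the denominator leaves a polynomial with constant term 3360, so the system is type 1.
K_v = lim_{s→0} s·G(s) = 400 / 3360 = 5/42.

5/42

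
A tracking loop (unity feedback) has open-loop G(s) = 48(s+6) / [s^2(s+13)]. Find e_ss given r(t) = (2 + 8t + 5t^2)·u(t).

65/144

Two free integrators in G(s): this is a type 2 system. Taking each input component in turn:
  • 2: tracked with zero error.
  • 8t: tracked with zero error.
  • 5t^2: e_ss = 10/K_a with K_a=288/13 → 65/144.
Total e_ss = 65/144.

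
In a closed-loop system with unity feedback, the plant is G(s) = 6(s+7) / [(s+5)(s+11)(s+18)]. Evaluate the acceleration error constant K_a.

0

The open loop has no poles at the origin → type 0 system.
K_a = lim_{s→0} s^2·G(s) = 0 (the extra factor of s kills the finite limit).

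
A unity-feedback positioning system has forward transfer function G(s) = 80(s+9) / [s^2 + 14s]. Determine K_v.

Lowest-order denominator term is 14s, so the open loop has 1 pole at the origin → type 1 system.
K_v = lim_{s→0} s·G(s) = 80·9 / 14 = 360/7.

360/7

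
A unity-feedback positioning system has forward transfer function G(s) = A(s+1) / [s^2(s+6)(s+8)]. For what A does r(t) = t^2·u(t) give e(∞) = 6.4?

System type = 2 (two poles at s=0).
K_a = lim_{s→0} s^2·G(s) = A·1 / (6·8) = (1/48)·A.
e_ss = 2/K_a = 6.4 ⇒ K_a = 0.3125 ⇒ A = 0.3125/(1/48) = 15.

15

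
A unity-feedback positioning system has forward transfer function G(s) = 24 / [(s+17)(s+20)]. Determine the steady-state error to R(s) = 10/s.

The open loop has no poles at the origin → type 0 system.
K_p = lim_{s→0} G(s) = 24 / (17·20) = 6/85.
e_ss = 10/(1 + K_p) = 10/(91/85) = 850/91.

850/91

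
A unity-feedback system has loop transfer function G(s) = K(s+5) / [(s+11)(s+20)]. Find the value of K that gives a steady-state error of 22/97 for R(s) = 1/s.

150

No free integrators in G(s): this is a type 0 system.
K_p = lim_{s→0} G(s) = K·5 / (11·20) = (1/44)·K.
e_ss = 1/(1 + K_p) = 22/97 ⇒ 1 + (1/44)·K = 97/22 ⇒ K = 150.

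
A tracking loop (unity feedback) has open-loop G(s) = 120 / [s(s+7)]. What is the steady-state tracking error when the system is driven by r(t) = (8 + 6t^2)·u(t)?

G(s) has one factor of s in the denominator, so the system is type 1. Treating each term separately:
  • 8: tracked with zero error.
  • 6t^2: a type-1 system cannot track it, e_ss → ∞.
The unbounded component dominates.

infinity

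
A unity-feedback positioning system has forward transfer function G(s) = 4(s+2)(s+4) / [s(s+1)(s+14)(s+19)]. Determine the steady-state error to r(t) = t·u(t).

8.3125

One free integrator in G(s): this is a type 1 system.
K_v = lim_{s→0} s·G(s) = 4·2·4 / (1·14·19) = 16/133.
e_ss = 1/K_v = 1/(16/133) = 8.3125.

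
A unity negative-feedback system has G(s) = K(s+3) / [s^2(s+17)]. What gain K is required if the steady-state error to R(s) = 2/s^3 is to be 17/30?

20

The open loop has two poles at the origin → type 2 system.
K_a = lim_{s→0} s^2·G(s) = K·3 / (17) = (3/17)·K.
e_ss = 2/K_a = 17/30 ⇒ K_a = 60/17 ⇒ K = (60/17)/(3/17) = 20.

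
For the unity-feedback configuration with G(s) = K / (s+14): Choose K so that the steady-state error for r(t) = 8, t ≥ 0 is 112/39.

25

System type = 0 (no poles at s=0).
K_p = lim_{s→0} G(s) = K / (14) = (1/14)·K.
e_ss = 8/(1 + K_p) = 112/39 ⇒ 1 + (1/14)·K = 39/14 ⇒ K = 25.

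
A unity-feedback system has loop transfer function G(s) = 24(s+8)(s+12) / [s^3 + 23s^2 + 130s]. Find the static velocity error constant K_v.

1152/65

Factoring s from the denominator leaves a polynomial with constant term 130, so the system is type 1.
K_v = lim_{s→0} s·G(s) = 24·8·12 / 130 = 1152/65.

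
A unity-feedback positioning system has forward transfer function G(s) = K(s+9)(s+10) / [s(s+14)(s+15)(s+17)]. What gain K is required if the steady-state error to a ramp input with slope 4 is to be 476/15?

5

System type = 1 (one pole at s=0).
K_v = lim_{s→0} s·G(s) = K·9·10 / (14·15·17) = (3/119)·K.
e_ss = 4/K_v = 476/15 ⇒ K_v = 15/119 ⇒ K = (15/119)/(3/119) = 5.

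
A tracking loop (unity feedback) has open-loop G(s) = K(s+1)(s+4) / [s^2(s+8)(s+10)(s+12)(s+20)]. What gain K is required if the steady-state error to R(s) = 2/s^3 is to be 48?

G(s) has two factors of s in the denominator, so the system is type 2.
K_a = lim_{s→0} s^2·G(s) = K·1·4 / (8·10·12·20) = (1/4800)·K.
e_ss = 2/K_a = 48 ⇒ K_a = 1/24 ⇒ K = (1/24)/(1/4800) = 200.

200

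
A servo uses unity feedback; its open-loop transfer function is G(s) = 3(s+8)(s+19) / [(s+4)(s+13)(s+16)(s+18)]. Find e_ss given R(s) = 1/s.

The open loop has no poles at the origin → type 0 system.
K_p = lim_{s→0} G(s) = 3·8·19 / (4·13·16·18) = 19/624.
e_ss = 1/(1 + K_p) = 1/(643/624) = 624/643.

624/643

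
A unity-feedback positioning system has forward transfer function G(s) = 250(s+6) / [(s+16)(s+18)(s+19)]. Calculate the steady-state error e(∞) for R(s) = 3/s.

No free integrators in G(s): this is a type 0 system.
K_p = lim_{s→0} G(s) = 250·6 / (16·18·19) = 125/456.
e_ss = 3/(1 + K_p) = 3/(581/456) = 1368/581.

1368/581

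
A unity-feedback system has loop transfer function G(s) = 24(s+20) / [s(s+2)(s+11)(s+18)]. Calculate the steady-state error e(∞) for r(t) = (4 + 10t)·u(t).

The open loop has one pole at the origin → type 1 system. By superposition:
  • 4: tracked with zero error.
  • 10t: e_ss = 10/K_v with K_v=40/33 → 8.25.
Total e_ss = 8.25.

8.25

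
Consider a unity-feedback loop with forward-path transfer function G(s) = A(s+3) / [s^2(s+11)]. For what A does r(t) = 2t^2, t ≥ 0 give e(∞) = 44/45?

G(s) has two factors of s in the denominator, so the system is type 2.
K_a = lim_{s→0} s^2·G(s) = A·3 / (11) = (3/11)·A.
e_ss = 4/K_a = 44/45 ⇒ K_a = 45/11 ⇒ A = (45/11)/(3/11) = 15.

15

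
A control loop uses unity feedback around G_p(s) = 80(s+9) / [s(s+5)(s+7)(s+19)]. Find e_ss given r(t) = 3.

The open loop has one pole at the origin → type 1 system.
A type-1 system has K_p = ∞, so it tracks a step input with zero steady-state error.

0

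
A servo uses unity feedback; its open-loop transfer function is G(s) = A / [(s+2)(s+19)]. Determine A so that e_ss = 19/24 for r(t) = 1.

10

No free integrators in G(s): this is a type 0 system.
K_p = lim_{s→0} G(s) = A / (2·19) = (1/38)·A.
e_ss = 1/(1 + K_p) = 19/24 ⇒ 1 + (1/38)·A = 24/19 ⇒ A = 10.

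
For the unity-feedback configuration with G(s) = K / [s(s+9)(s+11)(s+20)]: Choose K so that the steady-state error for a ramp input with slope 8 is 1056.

15

One free integrator in G(s): this is a type 1 system.
K_v = lim_{s→0} s·G(s) = K / (9·11·20) = (1/1980)·K.
e_ss = 8/K_v = 1056 ⇒ K_v = 1/132 ⇒ K = (1/132)/(1/1980) = 15.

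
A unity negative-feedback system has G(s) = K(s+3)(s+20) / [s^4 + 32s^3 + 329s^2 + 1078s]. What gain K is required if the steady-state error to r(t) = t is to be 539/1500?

Lowest-order denominator term is 1078s, so the open loop has 1 pole at the origin → type 1 system.
K_v = lim_{s→0} s·G(s) = K·3·20 / 1078 = (30/539)·K.
e_ss = 1/K_v = 539/1500 ⇒ K_v = 1500/539 ⇒ K = (1500/539)/(30/539) = 50.

50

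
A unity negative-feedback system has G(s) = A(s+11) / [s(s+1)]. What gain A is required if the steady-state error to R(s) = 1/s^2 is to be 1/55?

G(s) has one factor of s in the denominator, so the system is type 1.
K_v = lim_{s→0} s·G(s) = A·11 / (1) = 11·A.
e_ss = 1/K_v = 1/55 ⇒ K_v = 55 ⇒ A = 55/11 = 5.

5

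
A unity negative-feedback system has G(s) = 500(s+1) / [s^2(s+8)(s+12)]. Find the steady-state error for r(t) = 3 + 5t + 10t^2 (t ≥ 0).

3.84

Two free integrators in G(s): this is a type 2 system. Treating each term separately:
  • 3: tracked with zero error.
  • 5t: tracked with zero error.
  • 10t^2: e_ss = 20/K_a with K_a=125/24 → 3.84.
Total e_ss = 3.84.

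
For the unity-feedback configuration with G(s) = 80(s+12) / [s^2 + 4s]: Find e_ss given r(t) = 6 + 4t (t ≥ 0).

Factoring s from the denominator leaves a polynomial with constant term 4, so the system is type 1. Treating each term separately:
  • 6: tracked with zero error.
  • 4t: e_ss = 4/K_v with K_v=240 → 1/60.
Total e_ss = 1/60.

1/60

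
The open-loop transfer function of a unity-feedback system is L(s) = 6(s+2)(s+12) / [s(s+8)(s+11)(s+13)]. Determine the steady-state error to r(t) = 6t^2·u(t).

One free integrator in L(s): this is a type 1 system.
K_a = lim_{s→0} s^2·L(s) = 0; the steady-state error to this parabolic input grows without bound.

infinity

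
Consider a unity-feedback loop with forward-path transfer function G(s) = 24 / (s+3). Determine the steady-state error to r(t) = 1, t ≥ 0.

1/9

G(s) has no factors of s in the denominator, so the system is type 0.
K_p = lim_{s→0} G(s) = 24 / (3) = 8.
e_ss = 1/(1 + K_p) = 1/9.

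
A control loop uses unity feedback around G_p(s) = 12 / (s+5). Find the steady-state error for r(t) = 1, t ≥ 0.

System type = 0 (no poles at s=0).
K_p = lim_{s→0} G_p(s) = 12 / (5) = 2.4.
e_ss = 1/(1 + K_p) = 1/3.4 = 5/17.

5/17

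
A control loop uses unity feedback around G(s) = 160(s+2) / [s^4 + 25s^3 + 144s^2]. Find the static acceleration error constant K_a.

Factoring s^2 from the denominator leaves a polynomial with constant term 144, so the system is type 2.
K_a = lim_{s→0} s^2·G(s) = 160·2 / 144 = 20/9.

20/9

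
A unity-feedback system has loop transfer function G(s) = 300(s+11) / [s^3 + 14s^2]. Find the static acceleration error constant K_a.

1650/7

Lowest-order denominator term is 14s^2, so the open loop has 2 poles at the origin → type 2 system.
K_a = lim_{s→0} s^2·G(s) = 300·11 / 14 = 1650/7.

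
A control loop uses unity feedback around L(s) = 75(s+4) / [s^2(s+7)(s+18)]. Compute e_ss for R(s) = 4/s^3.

L(s) has two factors of s in the denominator, so the system is type 2.
K_a = lim_{s→0} s^2·L(s) = 75·4 / (7·18) = 50/21.
r(t) = 2t^2 gives R(s) = 4/s^3.
e_ss = 4/K_a = 4/(50/21) = 1.68.

1.68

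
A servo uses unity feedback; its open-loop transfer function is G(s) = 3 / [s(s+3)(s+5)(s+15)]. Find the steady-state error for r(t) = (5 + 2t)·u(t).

150

The open loop has one pole at the origin → type 1 system. Treating each term separately:
  • 5: tracked with zero error.
  • 2t: e_ss = 2/K_v with K_v=1/75 → 150.
Total e_ss = 150.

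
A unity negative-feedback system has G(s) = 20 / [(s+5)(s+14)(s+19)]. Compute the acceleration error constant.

0

System type = 0 (no poles at s=0).
K_a = lim_{s→0} s^2·G(s) = 0 (the extra factor of s kills the finite limit).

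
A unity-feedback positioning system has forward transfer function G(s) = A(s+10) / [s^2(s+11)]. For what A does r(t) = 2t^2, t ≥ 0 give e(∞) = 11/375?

150

The open loop has two poles at the origin → type 2 system.
K_a = lim_{s→0} s^2·G(s) = A·10 / (11) = (10/11)·A.
e_ss = 4/K_a = 11/375 ⇒ K_a = 1500/11 ⇒ A = (1500/11)/(10/11) = 150.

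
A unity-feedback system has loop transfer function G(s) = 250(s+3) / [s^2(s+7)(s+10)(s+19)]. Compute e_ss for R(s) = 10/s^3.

266/15

G(s) has two factors of s in the denominator, so the system is type 2.
K_a = lim_{s→0} s^2·G(s) = 250·3 / (7·10·19) = 75/133.
r(t) = 5t^2 gives R(s) = 10/s^3.
e_ss = 10/K_a = 10/(75/133) = 266/15.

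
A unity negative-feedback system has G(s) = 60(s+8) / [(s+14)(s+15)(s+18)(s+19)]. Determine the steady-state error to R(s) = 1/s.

1197/1205

System type = 0 (no poles at s=0).
K_p = lim_{s→0} G(s) = 60·8 / (14·15·18·19) = 8/1197.
e_ss = 1/(1 + K_p) = 1/(1205/1197) = 1197/1205.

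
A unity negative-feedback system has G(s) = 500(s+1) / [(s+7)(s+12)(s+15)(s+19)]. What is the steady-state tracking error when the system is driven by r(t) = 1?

1197/1222

System type = 0 (no poles at s=0).
K_p = lim_{s→0} G(s) = 500·1 / (7·12·15·19) = 25/1197.
e_ss = 1/(1 + K_p) = 1/(1222/1197) = 1197/1222.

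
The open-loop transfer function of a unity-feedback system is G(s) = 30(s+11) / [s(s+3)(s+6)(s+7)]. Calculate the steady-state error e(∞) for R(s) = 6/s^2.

One free integrator in G(s): this is a type 1 system.
K_v = lim_{s→0} s·G(s) = 30·11 / (3·6·7) = 55/21.
e_ss = 6/K_v = 6/(55/21) = 126/55.

126/55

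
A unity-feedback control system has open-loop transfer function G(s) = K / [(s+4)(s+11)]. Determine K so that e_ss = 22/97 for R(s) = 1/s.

150

System type = 0 (no poles at s=0).
K_p = lim_{s→0} G(s) = K / (4·11) = (1/44)·K.
e_ss = 1/(1 + K_p) = 22/97 ⇒ 1 + (1/44)·K = 97/22 ⇒ K = 150.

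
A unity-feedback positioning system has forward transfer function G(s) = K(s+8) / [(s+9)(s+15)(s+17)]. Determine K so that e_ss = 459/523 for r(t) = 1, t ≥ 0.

40

The open loop has no poles at the origin → type 0 system.
K_p = lim_{s→0} G(s) = K·8 / (9·15·17) = (8/2295)·K.
e_ss = 1/(1 + K_p) = 459/523 ⇒ 1 + (8/2295)·K = 523/459 ⇒ K = 40.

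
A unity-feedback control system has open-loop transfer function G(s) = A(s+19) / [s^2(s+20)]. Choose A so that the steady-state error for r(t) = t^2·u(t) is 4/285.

Two free integrators in G(s): this is a type 2 system.
K_a = lim_{s→0} s^2·G(s) = A·19 / (20) = 0.95·A.
e_ss = 2/K_a = 4/285 ⇒ K_a = 142.5 ⇒ A = 142.5/0.95 = 150.

150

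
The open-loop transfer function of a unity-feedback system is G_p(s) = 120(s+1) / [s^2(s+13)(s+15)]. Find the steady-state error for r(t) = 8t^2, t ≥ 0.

G_p(s) has two factors of s in the denominator, so the system is type 2.
K_a = lim_{s→0} s^2·G_p(s) = 120·1 / (13·15) = 8/13.
r(t) = 8t^2 gives R(s) = 16/s^3.
e_ss = 16/K_a = 16/(8/13) = 26.

26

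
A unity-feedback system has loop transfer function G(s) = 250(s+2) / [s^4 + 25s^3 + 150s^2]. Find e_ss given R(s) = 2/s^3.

0.6

Lowest-order denominator term is 150s^2, so the open loop has 2 poles at the origin → type 2 system.
K_a = lim_{s→0} s^2·G(s) = 250·2 / 150 = 10/3.
r(t) = t^2 gives R(s) = 2/s^3.
e_ss = 2/K_a = 2/(10/3) = 0.6.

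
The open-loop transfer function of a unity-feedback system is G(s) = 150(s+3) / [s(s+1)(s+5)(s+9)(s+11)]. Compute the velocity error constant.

10/11

One free integrator in G(s): this is a type 1 system.
K_v = lim_{s→0} s·G(s) = 150·3 / (1·5·9·11) = 10/11.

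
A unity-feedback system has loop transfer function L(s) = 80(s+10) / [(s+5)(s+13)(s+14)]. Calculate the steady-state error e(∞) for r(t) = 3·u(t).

System type = 0 (no poles at s=0).
K_p = lim_{s→0} L(s) = 80·10 / (5·13·14) = 80/91.
e_ss = 3/(1 + K_p) = 3/(171/91) = 91/57.

91/57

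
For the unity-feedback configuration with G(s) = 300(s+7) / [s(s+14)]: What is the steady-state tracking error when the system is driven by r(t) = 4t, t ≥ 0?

2/75

G(s) has one factor of s in the denominator, so the system is type 1.
K_v = lim_{s→0} s·G(s) = 300·7 / (14) = 150.
e_ss = 4/K_v = 4/150 = 2/75.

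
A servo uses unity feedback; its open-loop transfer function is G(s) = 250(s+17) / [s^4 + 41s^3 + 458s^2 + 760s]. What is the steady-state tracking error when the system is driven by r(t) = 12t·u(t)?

912/425

The denominator has no term below 760s — 1 pole at s=0, type 1.
K_v = lim_{s→0} s·G(s) = 250·17 / 760 = 425/76.
e_ss = 12/K_v = 12/(425/76) = 912/425.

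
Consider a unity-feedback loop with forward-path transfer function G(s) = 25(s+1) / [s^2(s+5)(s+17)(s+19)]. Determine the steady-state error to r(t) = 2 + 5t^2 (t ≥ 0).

646

Two free integrators in G(s): this is a type 2 system. By superposition:
  • 2: tracked with zero error.
  • 5t^2: e_ss = 10/K_a with K_a=5/323 → 646.
Total e_ss = 646.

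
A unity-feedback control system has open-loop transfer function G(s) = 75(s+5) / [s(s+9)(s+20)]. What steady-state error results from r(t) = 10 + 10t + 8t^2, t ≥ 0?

System type = 1 (one pole at s=0). By superposition:
  • 10: tracked with zero error.
  • 10t: e_ss = 10/K_v with K_v=25/12 → 4.8.
  • 8t^2: a type-1 system cannot track it, e_ss → ∞.
The unbounded component dominates.

infinity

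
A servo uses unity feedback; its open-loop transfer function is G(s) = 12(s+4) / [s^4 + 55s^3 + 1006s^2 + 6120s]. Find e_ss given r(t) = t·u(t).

127.5

The denominator has no term below 6120s — 1 pole at s=0, type 1.
K_v = lim_{s→0} s·G(s) = 12·4 / 6120 = 2/255.
e_ss = 1/K_v = 1/(2/255) = 127.5.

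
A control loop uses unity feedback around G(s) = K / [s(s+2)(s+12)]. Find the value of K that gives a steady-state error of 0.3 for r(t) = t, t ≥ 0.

One free integrator in G(s): this is a type 1 system.
K_v = lim_{s→0} s·G(s) = K / (2·12) = (1/24)·K.
e_ss = 1/K_v = 0.3 ⇒ K_v = 10/3 ⇒ K = (10/3)/(1/24) = 80.

80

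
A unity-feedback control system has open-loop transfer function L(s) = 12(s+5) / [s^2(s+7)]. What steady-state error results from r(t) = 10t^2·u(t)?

7/3

The open loop has two poles at the origin → type 2 system.
K_a = lim_{s→0} s^2·L(s) = 12·5 / (7) = 60/7.
r(t) = 10t^2 gives R(s) = 20/s^3.
e_ss = 20/K_a = 20/(60/7) = 7/3.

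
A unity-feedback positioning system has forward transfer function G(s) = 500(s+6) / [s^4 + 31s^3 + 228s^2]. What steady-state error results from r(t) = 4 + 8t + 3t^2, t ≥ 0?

The denominator has no term below 228s^2 — 2 poles at s=0, type 2. Taking each input component in turn:
  • 4: tracked with zero error.
  • 8t: tracked with zero error.
  • 3t^2: e_ss = 6/K_a with K_a=250/19 → 0.456.
Total e_ss = 0.456.

0.456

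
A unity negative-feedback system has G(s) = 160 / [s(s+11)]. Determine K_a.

0

System type = 1 (one pole at s=0).
K_a = lim_{s→0} s^2·G(s) = 0 (the extra factor of s kills the finite limit).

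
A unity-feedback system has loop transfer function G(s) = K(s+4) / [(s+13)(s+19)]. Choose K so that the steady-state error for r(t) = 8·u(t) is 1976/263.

G(s) has no factors of s in the denominator, so the system is type 0.
K_p = lim_{s→0} G(s) = K·4 / (13·19) = (4/247)·K.
e_ss = 8/(1 + K_p) = 1976/263 ⇒ 1 + (4/247)·K = 263/247 ⇒ K = 4.

4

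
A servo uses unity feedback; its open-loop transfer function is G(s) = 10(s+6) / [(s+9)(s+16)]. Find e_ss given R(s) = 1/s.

No free integrators in G(s): this is a type 0 system.
K_p = lim_{s→0} G(s) = 10·6 / (9·16) = 5/12.
e_ss = 1/(1 + K_p) = 1/(17/12) = 12/17.

12/17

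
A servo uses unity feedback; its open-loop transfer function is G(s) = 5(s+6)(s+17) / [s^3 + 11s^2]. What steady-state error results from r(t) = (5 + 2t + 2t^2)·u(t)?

The denominator has no term below 11s^2 — 2 poles at s=0, type 2. Treating each term separately:
  • 5: tracked with zero error.
  • 2t: tracked with zero error.
  • 2t^2: e_ss = 4/K_a with K_a=510/11 → 22/255.
Total e_ss = 22/255.

22/255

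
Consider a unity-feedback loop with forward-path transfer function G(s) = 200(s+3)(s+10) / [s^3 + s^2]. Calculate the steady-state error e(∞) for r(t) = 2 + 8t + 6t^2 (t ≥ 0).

0.002

Factoring s^2 from the denominator leaves a polynomial with constant term 1, so the system is type 2. Treating each term separately:
  • 2: tracked with zero error.
  • 8t: tracked with zero error.
  • 6t^2: e_ss = 12/K_a with K_a=6000 → 0.002.
Total e_ss = 0.002.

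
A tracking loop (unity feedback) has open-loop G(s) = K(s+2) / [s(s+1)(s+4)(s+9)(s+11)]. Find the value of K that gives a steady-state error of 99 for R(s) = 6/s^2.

G(s) has one factor of s in the denominator, so the system is type 1.
K_v = lim_{s→0} s·G(s) = K·2 / (1·4·9·11) = (1/198)·K.
e_ss = 6/K_v = 99 ⇒ K_v = 2/33 ⇒ K = (2/33)/(1/198) = 12.

12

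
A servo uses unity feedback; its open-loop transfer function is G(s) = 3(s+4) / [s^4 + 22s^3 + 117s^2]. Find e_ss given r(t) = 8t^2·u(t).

156

The denominator has no term below 117s^2 — 2 poles at s=0, type 2.
K_a = lim_{s→0} s^2·G(s) = 3·4 / 117 = 4/39.
r(t) = 8t^2 gives R(s) = 16/s^3.
e_ss = 16/K_a = 16/(4/39) = 156.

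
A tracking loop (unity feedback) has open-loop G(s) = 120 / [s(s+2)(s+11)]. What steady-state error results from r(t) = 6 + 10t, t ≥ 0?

System type = 1 (one pole at s=0). Treating each term separately:
  • 6: tracked with zero error.
  • 10t: e_ss = 10/K_v with K_v=60/11 → 11/6.
Total e_ss = 11/6.

11/6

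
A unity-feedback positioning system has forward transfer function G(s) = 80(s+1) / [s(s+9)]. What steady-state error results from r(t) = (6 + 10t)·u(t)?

1.125

System type = 1 (one pole at s=0). By superposition:
  • 6: tracked with zero error.
  • 10t: e_ss = 10/K_v with K_v=80/9 → 1.125.
Total e_ss = 1.125.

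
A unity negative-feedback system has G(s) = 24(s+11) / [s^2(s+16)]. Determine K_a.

G(s) has two factors of s in the denominator, so the system is type 2.
K_a = lim_{s→0} s^2·G(s) = 24·11 / (16) = 16.5.

16.5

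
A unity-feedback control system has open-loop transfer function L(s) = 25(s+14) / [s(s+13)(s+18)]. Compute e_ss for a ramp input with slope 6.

702/175

L(s) has one factor of s in the denominator, so the system is type 1.
K_v = lim_{s→0} s·L(s) = 25·14 / (13·18) = 175/117.
e_ss = 6/K_v = 6/(175/117) = 702/175.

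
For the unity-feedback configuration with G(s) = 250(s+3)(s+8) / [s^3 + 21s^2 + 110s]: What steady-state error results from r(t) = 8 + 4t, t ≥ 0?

11/150

Lowest-order denominator term is 110s, so the open loop has 1 pole at the origin → type 1 system. Taking each input component in turn:
  • 8: tracked with zero error.
  • 4t: e_ss = 4/K_v with K_v=600/11 → 11/150.
Total e_ss = 11/150.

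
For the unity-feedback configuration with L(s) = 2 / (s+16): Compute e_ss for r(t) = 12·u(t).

32/3

No free integrators in L(s): this is a type 0 system.
K_p = lim_{s→0} L(s) = 2 / (16) = 0.125.
e_ss = 12/(1 + K_p) = 12/1.125 = 32/3.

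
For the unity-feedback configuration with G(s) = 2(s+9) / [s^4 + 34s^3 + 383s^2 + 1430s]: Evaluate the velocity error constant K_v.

9/715

The denominator has no term below 1430s — 1 pole at s=0, type 1.
K_v = lim_{s→0} s·G(s) = 2·9 / 1430 = 9/715.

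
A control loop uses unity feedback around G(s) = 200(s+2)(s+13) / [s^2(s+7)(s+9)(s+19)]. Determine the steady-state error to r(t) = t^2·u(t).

1197/2600

G(s) has two factors of s in the denominator, so the system is type 2.
K_a = lim_{s→0} s^2·G(s) = 200·2·13 / (7·9·19) = 5200/1197.
r(t) = t^2 gives R(s) = 2/s^3.
e_ss = 2/K_a = 2/(5200/1197) = 1197/2600.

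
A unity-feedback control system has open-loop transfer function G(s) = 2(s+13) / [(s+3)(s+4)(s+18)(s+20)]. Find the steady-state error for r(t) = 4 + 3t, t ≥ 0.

infinity

G(s) has no factors of s in the denominator, so the system is type 0. Taking each input component in turn:
  • 4: e_ss = 4/(1+K_p) with K_p=13/2160 → 8640/2173.
  • 3t: a type-0 system cannot track it, e_ss → ∞.
The unbounded component dominates.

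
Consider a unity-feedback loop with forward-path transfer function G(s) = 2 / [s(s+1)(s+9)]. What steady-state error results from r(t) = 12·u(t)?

System type = 1 (one pole at s=0).
A type-1 system has K_p = ∞, so it tracks a step input with zero steady-state error.

0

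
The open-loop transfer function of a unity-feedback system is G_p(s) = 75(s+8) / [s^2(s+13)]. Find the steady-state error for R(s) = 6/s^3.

The open loop has two poles at the origin → type 2 system.
K_a = lim_{s→0} s^2·G_p(s) = 75·8 / (13) = 600/13.
r(t) = 3t^2 gives R(s) = 6/s^3.
e_ss = 6/K_a = 6/(600/13) = 0.13.

0.13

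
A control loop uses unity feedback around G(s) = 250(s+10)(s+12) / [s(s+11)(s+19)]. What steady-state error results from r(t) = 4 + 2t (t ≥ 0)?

209/15000

One free integrator in G(s): this is a type 1 system. By superposition:
  • 4: tracked with zero error.
  • 2t: e_ss = 2/K_v with K_v=30000/209 → 209/15000.
Total e_ss = 209/15000.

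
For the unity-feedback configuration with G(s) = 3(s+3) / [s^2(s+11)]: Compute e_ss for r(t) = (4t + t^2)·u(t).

Two free integrators in G(s): this is a type 2 system. Treating each term separately:
  • 4t: tracked with zero error.
  • t^2: e_ss = 2/K_a with K_a=9/11 → 22/9.
Total e_ss = 22/9.

22/9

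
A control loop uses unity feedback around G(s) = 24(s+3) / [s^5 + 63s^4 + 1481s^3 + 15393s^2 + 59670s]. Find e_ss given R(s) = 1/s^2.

828.75

Factoring s from the denominator leaves a polynomial with constant term 59670, so the system is type 1.
K_v = lim_{s→0} s·G(s) = 24·3 / 59670 = 4/3315.
e_ss = 1/K_v = 1/(4/3315) = 828.75.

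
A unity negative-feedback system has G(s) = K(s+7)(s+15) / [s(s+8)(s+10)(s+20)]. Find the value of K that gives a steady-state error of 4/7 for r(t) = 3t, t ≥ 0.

One free integrator in G(s): this is a type 1 system.
K_v = lim_{s→0} s·G(s) = K·7·15 / (8·10·20) = (21/320)·K.
e_ss = 3/K_v = 4/7 ⇒ K_v = 5.25 ⇒ K = 5.25/(21/320) = 80.

80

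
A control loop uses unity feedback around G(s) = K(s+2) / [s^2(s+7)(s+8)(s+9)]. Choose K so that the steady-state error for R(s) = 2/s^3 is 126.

G(s) has two factors of s in the denominator, so the system is type 2.
K_a = lim_{s→0} s^2·G(s) = K·2 / (7·8·9) = (1/252)·K.
e_ss = 2/K_a = 126 ⇒ K_a = 1/63 ⇒ K = (1/63)/(1/252) = 4.

4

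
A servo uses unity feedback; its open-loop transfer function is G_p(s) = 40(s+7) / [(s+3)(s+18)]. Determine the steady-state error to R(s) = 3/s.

The open loop has no poles at the origin → type 0 system.
K_p = lim_{s→0} G_p(s) = 40·7 / (3·18) = 140/27.
e_ss = 3/(1 + K_p) = 3/(167/27) = 81/167.

81/167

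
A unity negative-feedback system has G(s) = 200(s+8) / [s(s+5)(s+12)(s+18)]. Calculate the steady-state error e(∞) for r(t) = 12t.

G(s) has one factor of s in the denominator, so the system is type 1.
K_v = lim_{s→0} s·G(s) = 200·8 / (5·12·18) = 40/27.
e_ss = 12/K_v = 12/(40/27) = 8.1.

8.1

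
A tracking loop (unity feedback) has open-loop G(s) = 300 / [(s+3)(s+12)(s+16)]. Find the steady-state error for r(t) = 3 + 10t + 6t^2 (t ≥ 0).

G(s) has no factors of s in the denominator, so the system is type 0. By superposition:
  • 3: e_ss = 3/(1+K_p) with K_p=25/48 → 144/73.
  • 10t: a type-0 system cannot track it, e_ss → ∞.
  • 6t^2: a type-0 system cannot track it, e_ss → ∞.
The unbounded component dominates.

infinity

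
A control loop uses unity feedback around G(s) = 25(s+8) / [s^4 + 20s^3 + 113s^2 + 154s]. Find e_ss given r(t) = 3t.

The denominator has no term below 154s — 1 pole at s=0, type 1.
K_v = lim_{s→0} s·G(s) = 25·8 / 154 = 100/77.
e_ss = 3/K_v = 3/(100/77) = 2.31.

2.31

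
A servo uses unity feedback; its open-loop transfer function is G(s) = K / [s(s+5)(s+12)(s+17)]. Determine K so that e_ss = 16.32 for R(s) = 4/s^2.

System type = 1 (one pole at s=0).
K_v = lim_{s→0} s·G(s) = K / (5·12·17) = (1/1020)·K.
e_ss = 4/K_v = 16.32 ⇒ K_v = 25/102 ⇒ K = (25/102)/(1/1020) = 250.

250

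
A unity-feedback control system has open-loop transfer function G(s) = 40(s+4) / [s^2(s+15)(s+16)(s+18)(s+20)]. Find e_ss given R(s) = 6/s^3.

3240

G(s) has two factors of s in the denominator, so the system is type 2.
K_a = lim_{s→0} s^2·G(s) = 40·4 / (15·16·18·20) = 1/540.
r(t) = 3t^2 gives R(s) = 6/s^3.
e_ss = 6/K_a = 6/(1/540) = 3240.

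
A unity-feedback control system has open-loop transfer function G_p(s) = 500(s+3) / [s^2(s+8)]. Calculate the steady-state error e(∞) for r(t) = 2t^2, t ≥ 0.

The open loop has two poles at the origin → type 2 system.
K_a = lim_{s→0} s^2·G_p(s) = 500·3 / (8) = 187.5.
r(t) = 2t^2 gives R(s) = 4/s^3.
e_ss = 4/K_a = 4/187.5 = 8/375.

8/375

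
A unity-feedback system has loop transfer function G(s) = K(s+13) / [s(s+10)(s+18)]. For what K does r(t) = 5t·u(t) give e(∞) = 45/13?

One free integrator in G(s): this is a type 1 system.
K_v = lim_{s→0} s·G(s) = K·13 / (10·18) = (13/180)·K.
e_ss = 5/K_v = 45/13 ⇒ K_v = 13/9 ⇒ K = (13/9)/(13/180) = 20.

20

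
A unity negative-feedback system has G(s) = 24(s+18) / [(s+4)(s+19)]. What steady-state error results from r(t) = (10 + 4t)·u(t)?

The open loop has no poles at the origin → type 0 system. By superposition:
  • 10: e_ss = 10/(1+K_p) with K_p=108/19 → 190/127.
  • 4t: a type-0 system cannot track it, e_ss → ∞.
The unbounded component dominates.

infinity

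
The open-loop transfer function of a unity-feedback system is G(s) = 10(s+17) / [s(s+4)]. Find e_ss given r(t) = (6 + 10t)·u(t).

System type = 1 (one pole at s=0). Treating each term separately:
  • 6: tracked with zero error.
  • 10t: e_ss = 10/K_v with K_v=42.5 → 4/17.
Total e_ss = 4/17.

4/17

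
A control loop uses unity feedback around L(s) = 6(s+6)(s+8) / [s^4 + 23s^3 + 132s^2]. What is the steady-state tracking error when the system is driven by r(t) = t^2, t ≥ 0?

Factoring s^2 from the denominator leaves a polynomial with constant term 132, so the system is type 2.
K_a = lim_{s→0} s^2·L(s) = 6·6·8 / 132 = 24/11.
r(t) = t^2 gives R(s) = 2/s^3.
e_ss = 2/K_a = 2/(24/11) = 11/12.

11/12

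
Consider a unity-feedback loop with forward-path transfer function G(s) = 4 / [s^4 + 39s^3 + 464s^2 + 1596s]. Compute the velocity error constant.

1/399

The denominator has no term below 1596s — 1 pole at s=0, type 1.
K_v = lim_{s→0} s·G(s) = 4 / 1596 = 1/399.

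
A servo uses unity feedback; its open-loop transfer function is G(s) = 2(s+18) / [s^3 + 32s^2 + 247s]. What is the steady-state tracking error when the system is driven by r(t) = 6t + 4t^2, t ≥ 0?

infinity

Factoring s from the denominator leaves a polynomial with constant term 247, so the system is type 1. By superposition:
  • 6t: e_ss = 6/K_v with K_v=36/247 → 247/6.
  • 4t^2: a type-1 system cannot track it, e_ss → ∞.
The unbounded component dominates.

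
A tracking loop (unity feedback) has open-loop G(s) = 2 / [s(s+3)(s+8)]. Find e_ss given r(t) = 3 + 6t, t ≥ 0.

72

G(s) has one factor of s in the denominator, so the system is type 1. Taking each input component in turn:
  • 3: tracked with zero error.
  • 6t: e_ss = 6/K_v with K_v=1/12 → 72.
Total e_ss = 72.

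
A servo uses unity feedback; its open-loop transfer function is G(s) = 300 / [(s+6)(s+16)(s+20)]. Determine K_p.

5/32

System type = 0 (no poles at s=0).
K_p = lim_{s→0} G(s) = 300 / (6·16·20) = 5/32.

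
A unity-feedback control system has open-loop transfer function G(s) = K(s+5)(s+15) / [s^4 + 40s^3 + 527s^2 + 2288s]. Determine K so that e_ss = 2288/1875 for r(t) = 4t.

Lowest-order denominator term is 2288s, so the open loop has 1 pole at the origin → type 1 system.
K_v = lim_{s→0} s·G(s) = K·5·15 / 2288 = (75/2288)·K.
e_ss = 4/K_v = 2288/1875 ⇒ K_v = 1875/572 ⇒ K = (1875/572)/(75/2288) = 100.

100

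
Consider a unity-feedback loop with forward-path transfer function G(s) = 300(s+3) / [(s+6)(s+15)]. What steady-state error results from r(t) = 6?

6/11

System type = 0 (no poles at s=0).
K_p = lim_{s→0} G(s) = 300·3 / (6·15) = 10.
e_ss = 6/(1 + K_p) = 6/11.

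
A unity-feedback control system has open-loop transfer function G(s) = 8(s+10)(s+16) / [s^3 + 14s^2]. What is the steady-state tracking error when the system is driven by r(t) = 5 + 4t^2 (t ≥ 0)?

0.0875

Lowest-order denominator term is 14s^2, so the open loop has 2 poles at the origin → type 2 system. Treating each term separately:
  • 5: tracked with zero error.
  • 4t^2: e_ss = 8/K_a with K_a=640/7 → 0.0875.
Total e_ss = 0.0875.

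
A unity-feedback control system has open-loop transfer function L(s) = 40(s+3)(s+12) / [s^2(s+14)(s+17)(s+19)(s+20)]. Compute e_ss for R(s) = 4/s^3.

2261/9

The open loop has two poles at the origin → type 2 system.
K_a = lim_{s→0} s^2·L(s) = 40·3·12 / (14·17·19·20) = 36/2261.
r(t) = 2t^2 gives R(s) = 4/s^3.
e_ss = 4/K_a = 4/(36/2261) = 2261/9.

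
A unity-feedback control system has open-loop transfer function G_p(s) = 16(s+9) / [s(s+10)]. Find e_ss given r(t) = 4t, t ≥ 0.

5/18

The open loop has one pole at the origin → type 1 system.
K_v = lim_{s→0} s·G_p(s) = 16·9 / (10) = 14.4.
e_ss = 4/K_v = 4/14.4 = 5/18.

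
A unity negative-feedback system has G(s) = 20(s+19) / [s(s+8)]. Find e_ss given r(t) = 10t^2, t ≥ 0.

System type = 1 (one pole at s=0).
For a type-1 system K_a = 0, so e_ss to a parabolic input is unbounded.

infinity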